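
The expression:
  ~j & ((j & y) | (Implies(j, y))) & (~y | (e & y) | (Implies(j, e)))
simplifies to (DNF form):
~j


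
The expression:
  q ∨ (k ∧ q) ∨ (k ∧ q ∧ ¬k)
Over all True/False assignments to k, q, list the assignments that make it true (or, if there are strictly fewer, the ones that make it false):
is true only for:
  k=False, q=True;
  k=True, q=True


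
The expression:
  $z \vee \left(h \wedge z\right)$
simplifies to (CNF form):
$z$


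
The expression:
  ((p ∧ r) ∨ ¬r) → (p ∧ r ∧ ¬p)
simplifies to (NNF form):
r ∧ ¬p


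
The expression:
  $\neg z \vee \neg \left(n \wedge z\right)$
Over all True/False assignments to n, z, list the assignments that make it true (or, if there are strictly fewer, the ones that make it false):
is false only for:
  n=True, z=True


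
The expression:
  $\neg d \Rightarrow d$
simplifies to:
$d$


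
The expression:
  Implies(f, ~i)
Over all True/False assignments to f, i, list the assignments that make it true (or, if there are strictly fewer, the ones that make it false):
is false only for:
  f=True, i=True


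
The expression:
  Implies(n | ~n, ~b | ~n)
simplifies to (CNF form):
~b | ~n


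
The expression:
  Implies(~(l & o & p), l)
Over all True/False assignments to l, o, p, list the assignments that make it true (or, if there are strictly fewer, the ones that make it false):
is true only for:
  l=True, o=False, p=False;
  l=True, o=False, p=True;
  l=True, o=True, p=False;
  l=True, o=True, p=True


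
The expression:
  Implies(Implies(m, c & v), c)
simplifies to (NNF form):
c | m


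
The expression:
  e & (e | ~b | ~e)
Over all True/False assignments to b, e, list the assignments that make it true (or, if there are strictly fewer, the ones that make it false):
is true only for:
  b=False, e=True;
  b=True, e=True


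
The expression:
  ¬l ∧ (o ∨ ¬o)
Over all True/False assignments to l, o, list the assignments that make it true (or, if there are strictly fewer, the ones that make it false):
is true only for:
  l=False, o=False;
  l=False, o=True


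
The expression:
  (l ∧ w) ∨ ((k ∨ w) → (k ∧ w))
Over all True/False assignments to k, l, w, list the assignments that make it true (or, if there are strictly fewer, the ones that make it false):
is false only for:
  k=False, l=False, w=True;
  k=True, l=False, w=False;
  k=True, l=True, w=False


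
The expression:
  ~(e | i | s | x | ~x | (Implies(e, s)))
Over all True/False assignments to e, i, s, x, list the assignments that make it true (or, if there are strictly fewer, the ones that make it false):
is never true.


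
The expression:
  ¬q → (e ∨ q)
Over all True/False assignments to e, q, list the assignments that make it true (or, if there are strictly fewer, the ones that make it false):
is false only for:
  e=False, q=False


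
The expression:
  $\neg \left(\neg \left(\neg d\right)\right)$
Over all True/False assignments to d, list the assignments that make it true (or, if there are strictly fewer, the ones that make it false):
is true only for:
  d=False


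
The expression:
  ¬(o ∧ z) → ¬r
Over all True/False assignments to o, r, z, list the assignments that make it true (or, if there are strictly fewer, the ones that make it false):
is false only for:
  o=False, r=True, z=False;
  o=False, r=True, z=True;
  o=True, r=True, z=False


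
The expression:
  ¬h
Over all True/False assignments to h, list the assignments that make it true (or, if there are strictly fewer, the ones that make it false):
is true only for:
  h=False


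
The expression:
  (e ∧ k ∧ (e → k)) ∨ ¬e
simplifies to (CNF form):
k ∨ ¬e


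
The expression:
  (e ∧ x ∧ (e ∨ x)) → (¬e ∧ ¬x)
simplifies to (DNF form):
¬e ∨ ¬x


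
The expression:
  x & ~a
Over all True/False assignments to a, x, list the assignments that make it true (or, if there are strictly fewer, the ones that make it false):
is true only for:
  a=False, x=True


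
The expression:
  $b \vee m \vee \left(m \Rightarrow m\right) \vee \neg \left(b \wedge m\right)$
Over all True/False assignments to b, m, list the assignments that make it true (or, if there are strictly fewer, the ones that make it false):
is always true.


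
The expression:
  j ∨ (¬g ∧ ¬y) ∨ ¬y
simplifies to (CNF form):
j ∨ ¬y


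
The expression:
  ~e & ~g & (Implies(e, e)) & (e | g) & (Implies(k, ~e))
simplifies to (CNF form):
False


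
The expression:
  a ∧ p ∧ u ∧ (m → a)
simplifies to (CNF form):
a ∧ p ∧ u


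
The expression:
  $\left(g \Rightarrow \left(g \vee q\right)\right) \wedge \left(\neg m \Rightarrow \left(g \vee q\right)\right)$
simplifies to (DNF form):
$g \vee m \vee q$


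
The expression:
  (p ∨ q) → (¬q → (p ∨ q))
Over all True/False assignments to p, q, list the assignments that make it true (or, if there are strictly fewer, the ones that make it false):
is always true.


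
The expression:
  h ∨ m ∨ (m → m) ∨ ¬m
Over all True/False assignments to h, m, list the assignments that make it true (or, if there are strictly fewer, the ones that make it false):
is always true.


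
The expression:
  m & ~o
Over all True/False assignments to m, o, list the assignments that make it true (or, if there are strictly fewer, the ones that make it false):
is true only for:
  m=True, o=False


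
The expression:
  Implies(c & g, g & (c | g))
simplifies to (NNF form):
True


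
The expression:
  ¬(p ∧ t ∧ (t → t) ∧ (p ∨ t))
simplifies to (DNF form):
¬p ∨ ¬t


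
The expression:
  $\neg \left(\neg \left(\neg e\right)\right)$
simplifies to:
$\neg e$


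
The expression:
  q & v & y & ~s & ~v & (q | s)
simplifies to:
False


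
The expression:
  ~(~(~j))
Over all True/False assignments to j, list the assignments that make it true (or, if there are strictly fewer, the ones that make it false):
is true only for:
  j=False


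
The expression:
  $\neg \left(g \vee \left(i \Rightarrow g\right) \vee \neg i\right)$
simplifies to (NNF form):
$i \wedge \neg g$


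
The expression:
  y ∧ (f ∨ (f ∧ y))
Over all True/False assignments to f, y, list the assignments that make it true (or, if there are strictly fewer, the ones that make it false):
is true only for:
  f=True, y=True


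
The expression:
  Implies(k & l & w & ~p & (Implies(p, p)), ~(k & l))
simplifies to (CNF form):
p | ~k | ~l | ~w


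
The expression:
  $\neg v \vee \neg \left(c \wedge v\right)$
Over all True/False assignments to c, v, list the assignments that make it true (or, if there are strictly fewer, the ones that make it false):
is false only for:
  c=True, v=True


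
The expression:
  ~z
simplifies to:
~z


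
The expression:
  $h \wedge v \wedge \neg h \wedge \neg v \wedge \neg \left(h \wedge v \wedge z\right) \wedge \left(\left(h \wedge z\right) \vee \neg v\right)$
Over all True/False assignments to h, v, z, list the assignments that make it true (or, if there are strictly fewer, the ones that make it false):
is never true.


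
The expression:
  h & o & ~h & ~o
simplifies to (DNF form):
False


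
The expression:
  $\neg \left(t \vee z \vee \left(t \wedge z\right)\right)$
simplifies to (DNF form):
$\neg t \wedge \neg z$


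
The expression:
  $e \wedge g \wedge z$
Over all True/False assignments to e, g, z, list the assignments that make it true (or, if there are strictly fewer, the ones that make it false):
is true only for:
  e=True, g=True, z=True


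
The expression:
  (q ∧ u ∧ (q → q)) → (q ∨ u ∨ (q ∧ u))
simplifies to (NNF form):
True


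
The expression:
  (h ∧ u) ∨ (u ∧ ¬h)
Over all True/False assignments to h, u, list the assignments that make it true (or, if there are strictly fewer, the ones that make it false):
is true only for:
  h=False, u=True;
  h=True, u=True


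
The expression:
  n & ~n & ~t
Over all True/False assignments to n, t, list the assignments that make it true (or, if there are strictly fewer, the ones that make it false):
is never true.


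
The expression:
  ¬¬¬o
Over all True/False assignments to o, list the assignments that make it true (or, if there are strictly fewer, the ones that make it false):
is true only for:
  o=False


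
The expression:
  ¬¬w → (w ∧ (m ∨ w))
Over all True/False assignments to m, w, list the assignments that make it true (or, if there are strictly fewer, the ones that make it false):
is always true.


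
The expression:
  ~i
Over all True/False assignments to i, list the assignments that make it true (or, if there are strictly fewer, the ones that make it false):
is true only for:
  i=False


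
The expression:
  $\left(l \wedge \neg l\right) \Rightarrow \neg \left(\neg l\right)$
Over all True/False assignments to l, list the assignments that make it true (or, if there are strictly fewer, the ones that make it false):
is always true.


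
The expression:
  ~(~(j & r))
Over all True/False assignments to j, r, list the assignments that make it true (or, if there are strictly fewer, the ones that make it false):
is true only for:
  j=True, r=True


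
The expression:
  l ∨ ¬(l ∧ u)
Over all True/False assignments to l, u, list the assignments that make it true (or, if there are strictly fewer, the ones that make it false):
is always true.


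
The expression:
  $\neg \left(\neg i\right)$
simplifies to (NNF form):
$i$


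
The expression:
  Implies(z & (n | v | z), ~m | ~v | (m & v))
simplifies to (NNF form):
True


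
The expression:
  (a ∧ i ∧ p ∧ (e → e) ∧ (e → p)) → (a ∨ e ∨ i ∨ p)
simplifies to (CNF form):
True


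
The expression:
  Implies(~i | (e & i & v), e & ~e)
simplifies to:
i & (~e | ~v)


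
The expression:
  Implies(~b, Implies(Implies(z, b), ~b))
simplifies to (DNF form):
True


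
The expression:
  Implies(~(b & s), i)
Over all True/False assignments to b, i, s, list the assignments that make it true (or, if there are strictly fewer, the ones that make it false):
is false only for:
  b=False, i=False, s=False;
  b=False, i=False, s=True;
  b=True, i=False, s=False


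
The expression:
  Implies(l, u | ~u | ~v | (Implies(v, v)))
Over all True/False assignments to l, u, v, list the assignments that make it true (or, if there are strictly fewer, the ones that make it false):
is always true.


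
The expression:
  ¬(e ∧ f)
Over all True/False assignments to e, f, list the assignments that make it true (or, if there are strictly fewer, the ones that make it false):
is false only for:
  e=True, f=True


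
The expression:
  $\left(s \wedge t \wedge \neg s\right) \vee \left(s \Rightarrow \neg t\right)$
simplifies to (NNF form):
$\neg s \vee \neg t$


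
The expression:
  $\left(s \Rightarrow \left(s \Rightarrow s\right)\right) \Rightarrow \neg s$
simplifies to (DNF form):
$\neg s$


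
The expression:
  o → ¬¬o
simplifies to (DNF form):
True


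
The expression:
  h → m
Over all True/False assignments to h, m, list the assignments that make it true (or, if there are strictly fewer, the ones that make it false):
is false only for:
  h=True, m=False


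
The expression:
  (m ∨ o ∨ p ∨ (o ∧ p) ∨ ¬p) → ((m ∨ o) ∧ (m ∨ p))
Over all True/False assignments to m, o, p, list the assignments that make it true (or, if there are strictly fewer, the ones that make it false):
is false only for:
  m=False, o=False, p=False;
  m=False, o=False, p=True;
  m=False, o=True, p=False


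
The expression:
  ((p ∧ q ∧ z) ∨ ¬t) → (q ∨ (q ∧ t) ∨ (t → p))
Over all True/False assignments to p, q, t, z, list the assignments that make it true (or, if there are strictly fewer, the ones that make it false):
is always true.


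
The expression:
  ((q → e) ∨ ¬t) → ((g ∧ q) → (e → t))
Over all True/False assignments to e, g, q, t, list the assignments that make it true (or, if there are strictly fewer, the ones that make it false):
is false only for:
  e=True, g=True, q=True, t=False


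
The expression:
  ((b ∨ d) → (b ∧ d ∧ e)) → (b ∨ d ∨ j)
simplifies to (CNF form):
b ∨ d ∨ j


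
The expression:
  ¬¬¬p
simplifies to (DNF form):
¬p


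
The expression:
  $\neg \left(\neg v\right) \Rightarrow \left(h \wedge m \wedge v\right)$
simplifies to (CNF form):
$\left(h \vee \neg v\right) \wedge \left(m \vee \neg v\right)$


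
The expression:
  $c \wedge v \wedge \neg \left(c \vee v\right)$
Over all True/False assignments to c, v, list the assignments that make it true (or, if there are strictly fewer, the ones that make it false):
is never true.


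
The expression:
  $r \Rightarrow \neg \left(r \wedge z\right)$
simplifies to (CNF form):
$\neg r \vee \neg z$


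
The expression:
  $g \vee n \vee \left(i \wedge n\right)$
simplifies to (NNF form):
$g \vee n$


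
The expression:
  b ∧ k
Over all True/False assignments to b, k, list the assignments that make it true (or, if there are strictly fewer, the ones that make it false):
is true only for:
  b=True, k=True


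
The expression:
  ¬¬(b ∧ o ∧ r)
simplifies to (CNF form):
b ∧ o ∧ r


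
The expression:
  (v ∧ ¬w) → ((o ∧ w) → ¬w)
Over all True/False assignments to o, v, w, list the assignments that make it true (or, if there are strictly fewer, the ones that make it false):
is always true.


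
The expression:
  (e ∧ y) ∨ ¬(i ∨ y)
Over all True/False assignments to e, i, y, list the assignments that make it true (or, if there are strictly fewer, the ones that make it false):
is true only for:
  e=False, i=False, y=False;
  e=True, i=False, y=False;
  e=True, i=False, y=True;
  e=True, i=True, y=True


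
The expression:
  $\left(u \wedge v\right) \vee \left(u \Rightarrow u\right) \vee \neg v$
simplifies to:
$\text{True}$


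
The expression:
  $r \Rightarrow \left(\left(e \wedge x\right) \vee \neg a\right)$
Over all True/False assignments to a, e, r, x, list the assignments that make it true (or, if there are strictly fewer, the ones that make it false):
is false only for:
  a=True, e=False, r=True, x=False;
  a=True, e=False, r=True, x=True;
  a=True, e=True, r=True, x=False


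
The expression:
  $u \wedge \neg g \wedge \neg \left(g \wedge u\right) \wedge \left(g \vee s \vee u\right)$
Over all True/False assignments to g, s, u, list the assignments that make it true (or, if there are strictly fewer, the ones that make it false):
is true only for:
  g=False, s=False, u=True;
  g=False, s=True, u=True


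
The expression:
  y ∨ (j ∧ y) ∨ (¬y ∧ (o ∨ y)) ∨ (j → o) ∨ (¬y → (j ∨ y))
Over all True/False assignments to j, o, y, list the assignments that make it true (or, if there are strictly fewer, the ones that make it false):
is always true.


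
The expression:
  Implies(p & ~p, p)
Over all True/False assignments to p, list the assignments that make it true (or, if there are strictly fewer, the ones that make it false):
is always true.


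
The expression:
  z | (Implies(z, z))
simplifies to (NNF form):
True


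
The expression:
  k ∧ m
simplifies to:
k ∧ m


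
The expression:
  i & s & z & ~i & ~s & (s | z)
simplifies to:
False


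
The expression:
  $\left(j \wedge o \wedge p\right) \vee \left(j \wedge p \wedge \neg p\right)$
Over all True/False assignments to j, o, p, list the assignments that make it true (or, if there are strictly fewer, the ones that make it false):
is true only for:
  j=True, o=True, p=True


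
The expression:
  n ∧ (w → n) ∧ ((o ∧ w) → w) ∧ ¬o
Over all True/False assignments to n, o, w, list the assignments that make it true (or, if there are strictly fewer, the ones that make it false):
is true only for:
  n=True, o=False, w=False;
  n=True, o=False, w=True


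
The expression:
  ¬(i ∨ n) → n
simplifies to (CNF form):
i ∨ n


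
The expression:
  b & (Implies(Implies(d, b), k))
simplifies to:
b & k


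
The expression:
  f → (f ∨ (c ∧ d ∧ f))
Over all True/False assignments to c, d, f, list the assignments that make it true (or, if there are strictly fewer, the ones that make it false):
is always true.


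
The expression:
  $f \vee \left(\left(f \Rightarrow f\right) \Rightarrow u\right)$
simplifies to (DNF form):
$f \vee u$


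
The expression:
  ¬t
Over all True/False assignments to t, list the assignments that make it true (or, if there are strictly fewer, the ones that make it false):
is true only for:
  t=False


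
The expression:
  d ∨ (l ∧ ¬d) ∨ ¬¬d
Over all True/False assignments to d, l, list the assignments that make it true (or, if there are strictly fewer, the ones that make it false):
is false only for:
  d=False, l=False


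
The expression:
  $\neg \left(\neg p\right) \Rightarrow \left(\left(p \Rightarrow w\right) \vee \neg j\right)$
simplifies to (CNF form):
$w \vee \neg j \vee \neg p$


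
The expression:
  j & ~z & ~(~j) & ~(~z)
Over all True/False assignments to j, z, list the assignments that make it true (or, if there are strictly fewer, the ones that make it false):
is never true.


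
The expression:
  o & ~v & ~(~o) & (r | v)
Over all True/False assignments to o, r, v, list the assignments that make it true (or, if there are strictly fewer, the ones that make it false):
is true only for:
  o=True, r=True, v=False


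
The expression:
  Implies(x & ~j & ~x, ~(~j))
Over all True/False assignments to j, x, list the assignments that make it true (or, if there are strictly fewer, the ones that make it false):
is always true.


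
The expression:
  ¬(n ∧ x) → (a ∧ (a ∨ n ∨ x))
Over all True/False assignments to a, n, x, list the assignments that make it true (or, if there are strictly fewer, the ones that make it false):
is false only for:
  a=False, n=False, x=False;
  a=False, n=False, x=True;
  a=False, n=True, x=False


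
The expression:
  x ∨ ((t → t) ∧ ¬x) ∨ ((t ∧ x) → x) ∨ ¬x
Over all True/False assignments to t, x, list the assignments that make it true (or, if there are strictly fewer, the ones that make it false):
is always true.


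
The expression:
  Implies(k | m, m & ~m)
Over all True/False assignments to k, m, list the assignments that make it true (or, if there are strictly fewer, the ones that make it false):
is true only for:
  k=False, m=False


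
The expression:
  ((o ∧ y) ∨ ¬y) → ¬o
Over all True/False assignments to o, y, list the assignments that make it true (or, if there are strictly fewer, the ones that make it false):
is true only for:
  o=False, y=False;
  o=False, y=True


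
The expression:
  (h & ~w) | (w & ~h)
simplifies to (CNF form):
(h | w) & (~h | ~w)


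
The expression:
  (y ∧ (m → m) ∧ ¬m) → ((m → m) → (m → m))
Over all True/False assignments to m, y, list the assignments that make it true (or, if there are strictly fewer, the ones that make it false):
is always true.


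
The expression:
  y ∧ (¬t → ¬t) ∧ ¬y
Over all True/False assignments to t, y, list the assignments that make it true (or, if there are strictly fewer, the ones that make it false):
is never true.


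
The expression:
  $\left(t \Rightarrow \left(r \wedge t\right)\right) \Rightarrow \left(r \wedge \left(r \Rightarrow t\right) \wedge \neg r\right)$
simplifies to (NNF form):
$t \wedge \neg r$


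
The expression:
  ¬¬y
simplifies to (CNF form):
y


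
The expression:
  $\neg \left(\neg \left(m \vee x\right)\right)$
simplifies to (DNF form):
$m \vee x$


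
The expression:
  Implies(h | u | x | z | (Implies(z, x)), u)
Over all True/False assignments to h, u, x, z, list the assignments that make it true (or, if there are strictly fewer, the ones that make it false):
is true only for:
  h=False, u=True, x=False, z=False;
  h=False, u=True, x=False, z=True;
  h=False, u=True, x=True, z=False;
  h=False, u=True, x=True, z=True;
  h=True, u=True, x=False, z=False;
  h=True, u=True, x=False, z=True;
  h=True, u=True, x=True, z=False;
  h=True, u=True, x=True, z=True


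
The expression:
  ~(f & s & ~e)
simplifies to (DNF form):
e | ~f | ~s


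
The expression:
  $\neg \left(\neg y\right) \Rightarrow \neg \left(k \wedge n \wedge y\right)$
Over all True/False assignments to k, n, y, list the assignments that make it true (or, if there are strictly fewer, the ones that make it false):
is false only for:
  k=True, n=True, y=True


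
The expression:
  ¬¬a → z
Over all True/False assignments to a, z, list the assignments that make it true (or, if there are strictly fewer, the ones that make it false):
is false only for:
  a=True, z=False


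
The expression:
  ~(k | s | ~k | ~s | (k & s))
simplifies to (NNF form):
False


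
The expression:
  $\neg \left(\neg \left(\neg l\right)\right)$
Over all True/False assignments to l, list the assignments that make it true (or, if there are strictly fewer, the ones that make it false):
is true only for:
  l=False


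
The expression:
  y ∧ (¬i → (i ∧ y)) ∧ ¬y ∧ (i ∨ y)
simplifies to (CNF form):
False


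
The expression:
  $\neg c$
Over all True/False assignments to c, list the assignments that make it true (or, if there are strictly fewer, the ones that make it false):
is true only for:
  c=False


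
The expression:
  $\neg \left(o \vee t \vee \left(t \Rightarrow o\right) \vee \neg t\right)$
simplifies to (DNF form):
$\text{False}$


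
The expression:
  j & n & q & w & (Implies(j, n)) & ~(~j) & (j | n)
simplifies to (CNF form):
j & n & q & w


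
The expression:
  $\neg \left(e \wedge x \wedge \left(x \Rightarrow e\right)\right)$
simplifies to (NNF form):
$\neg e \vee \neg x$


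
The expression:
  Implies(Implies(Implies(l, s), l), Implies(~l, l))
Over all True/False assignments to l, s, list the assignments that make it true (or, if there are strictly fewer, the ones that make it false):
is always true.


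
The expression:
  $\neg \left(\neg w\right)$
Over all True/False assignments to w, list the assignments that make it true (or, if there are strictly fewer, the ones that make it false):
is true only for:
  w=True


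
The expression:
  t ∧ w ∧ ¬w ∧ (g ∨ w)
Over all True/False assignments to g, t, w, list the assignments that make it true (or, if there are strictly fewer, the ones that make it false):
is never true.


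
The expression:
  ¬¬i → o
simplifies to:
o ∨ ¬i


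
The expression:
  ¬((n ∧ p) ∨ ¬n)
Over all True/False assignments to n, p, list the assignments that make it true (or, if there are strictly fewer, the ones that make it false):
is true only for:
  n=True, p=False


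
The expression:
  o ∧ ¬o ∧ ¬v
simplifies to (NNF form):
False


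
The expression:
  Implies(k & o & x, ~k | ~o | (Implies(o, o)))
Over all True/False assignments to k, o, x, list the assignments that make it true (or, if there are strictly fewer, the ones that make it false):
is always true.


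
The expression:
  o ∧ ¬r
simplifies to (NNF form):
o ∧ ¬r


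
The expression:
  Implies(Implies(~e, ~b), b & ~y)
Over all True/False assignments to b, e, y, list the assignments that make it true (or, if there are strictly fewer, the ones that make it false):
is true only for:
  b=True, e=False, y=False;
  b=True, e=False, y=True;
  b=True, e=True, y=False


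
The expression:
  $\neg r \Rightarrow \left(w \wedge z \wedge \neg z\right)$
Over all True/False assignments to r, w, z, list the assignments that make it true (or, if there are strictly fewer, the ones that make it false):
is true only for:
  r=True, w=False, z=False;
  r=True, w=False, z=True;
  r=True, w=True, z=False;
  r=True, w=True, z=True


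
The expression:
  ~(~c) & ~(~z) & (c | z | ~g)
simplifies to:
c & z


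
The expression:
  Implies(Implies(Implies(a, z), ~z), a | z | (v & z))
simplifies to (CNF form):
a | z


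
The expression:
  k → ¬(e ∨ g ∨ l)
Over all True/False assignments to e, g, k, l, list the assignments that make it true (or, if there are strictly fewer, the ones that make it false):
is false only for:
  e=False, g=False, k=True, l=True;
  e=False, g=True, k=True, l=False;
  e=False, g=True, k=True, l=True;
  e=True, g=False, k=True, l=False;
  e=True, g=False, k=True, l=True;
  e=True, g=True, k=True, l=False;
  e=True, g=True, k=True, l=True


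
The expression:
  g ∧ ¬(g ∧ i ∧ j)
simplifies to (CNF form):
g ∧ (¬i ∨ ¬j)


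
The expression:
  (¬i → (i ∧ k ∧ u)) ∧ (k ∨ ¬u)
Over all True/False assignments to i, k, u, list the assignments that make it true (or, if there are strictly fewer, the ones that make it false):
is true only for:
  i=True, k=False, u=False;
  i=True, k=True, u=False;
  i=True, k=True, u=True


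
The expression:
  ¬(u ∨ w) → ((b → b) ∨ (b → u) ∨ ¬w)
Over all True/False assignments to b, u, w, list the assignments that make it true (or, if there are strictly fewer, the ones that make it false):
is always true.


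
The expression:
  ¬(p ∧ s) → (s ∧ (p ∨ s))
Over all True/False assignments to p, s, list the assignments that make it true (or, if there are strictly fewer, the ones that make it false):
is true only for:
  p=False, s=True;
  p=True, s=True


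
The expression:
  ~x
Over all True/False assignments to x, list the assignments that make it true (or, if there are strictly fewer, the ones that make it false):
is true only for:
  x=False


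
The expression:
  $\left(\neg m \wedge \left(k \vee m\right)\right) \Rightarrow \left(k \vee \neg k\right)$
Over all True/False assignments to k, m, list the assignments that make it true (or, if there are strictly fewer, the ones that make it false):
is always true.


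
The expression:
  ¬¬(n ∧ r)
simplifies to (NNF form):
n ∧ r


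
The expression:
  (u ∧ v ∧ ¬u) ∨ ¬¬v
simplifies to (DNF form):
v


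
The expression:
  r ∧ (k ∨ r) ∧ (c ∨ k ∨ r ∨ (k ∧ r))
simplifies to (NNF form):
r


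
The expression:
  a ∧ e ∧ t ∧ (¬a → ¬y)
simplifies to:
a ∧ e ∧ t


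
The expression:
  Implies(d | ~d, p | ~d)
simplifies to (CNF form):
p | ~d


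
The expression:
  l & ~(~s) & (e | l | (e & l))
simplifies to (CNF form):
l & s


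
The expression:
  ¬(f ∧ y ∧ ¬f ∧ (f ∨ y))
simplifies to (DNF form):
True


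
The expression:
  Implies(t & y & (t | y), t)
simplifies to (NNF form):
True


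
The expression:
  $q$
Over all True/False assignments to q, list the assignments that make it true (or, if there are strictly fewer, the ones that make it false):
is true only for:
  q=True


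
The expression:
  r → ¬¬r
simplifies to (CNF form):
True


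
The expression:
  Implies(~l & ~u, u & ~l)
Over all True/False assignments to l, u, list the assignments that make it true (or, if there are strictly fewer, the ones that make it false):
is false only for:
  l=False, u=False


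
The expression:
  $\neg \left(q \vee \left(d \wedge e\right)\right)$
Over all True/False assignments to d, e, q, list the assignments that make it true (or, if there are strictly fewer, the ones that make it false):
is true only for:
  d=False, e=False, q=False;
  d=False, e=True, q=False;
  d=True, e=False, q=False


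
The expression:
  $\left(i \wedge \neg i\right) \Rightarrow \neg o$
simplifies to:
$\text{True}$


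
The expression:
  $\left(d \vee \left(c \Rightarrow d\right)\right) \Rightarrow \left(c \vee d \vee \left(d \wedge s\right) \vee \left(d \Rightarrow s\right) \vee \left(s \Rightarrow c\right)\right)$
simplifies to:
$\text{True}$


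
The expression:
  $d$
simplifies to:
$d$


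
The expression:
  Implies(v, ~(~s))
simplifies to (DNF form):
s | ~v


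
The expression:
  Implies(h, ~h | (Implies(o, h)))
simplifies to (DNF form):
True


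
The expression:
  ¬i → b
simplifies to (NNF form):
b ∨ i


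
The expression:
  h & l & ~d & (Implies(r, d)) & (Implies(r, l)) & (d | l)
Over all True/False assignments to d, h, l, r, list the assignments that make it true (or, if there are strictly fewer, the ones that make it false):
is true only for:
  d=False, h=True, l=True, r=False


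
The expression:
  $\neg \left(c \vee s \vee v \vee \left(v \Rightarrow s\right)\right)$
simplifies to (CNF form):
$\text{False}$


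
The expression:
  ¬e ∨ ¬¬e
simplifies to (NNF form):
True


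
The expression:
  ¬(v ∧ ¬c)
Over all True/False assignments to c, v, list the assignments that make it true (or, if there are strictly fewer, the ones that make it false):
is false only for:
  c=False, v=True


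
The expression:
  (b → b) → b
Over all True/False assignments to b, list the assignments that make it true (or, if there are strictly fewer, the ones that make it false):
is true only for:
  b=True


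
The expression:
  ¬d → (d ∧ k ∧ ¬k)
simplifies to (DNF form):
d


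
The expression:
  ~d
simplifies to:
~d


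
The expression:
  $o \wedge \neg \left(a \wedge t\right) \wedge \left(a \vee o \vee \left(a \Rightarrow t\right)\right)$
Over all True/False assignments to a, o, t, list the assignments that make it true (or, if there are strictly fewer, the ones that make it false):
is true only for:
  a=False, o=True, t=False;
  a=False, o=True, t=True;
  a=True, o=True, t=False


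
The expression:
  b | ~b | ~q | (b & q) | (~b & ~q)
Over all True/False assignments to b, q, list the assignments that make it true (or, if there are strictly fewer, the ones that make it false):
is always true.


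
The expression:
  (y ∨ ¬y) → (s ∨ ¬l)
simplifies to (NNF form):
s ∨ ¬l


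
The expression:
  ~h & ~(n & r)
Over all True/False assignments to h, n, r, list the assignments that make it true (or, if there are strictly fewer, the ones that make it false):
is true only for:
  h=False, n=False, r=False;
  h=False, n=False, r=True;
  h=False, n=True, r=False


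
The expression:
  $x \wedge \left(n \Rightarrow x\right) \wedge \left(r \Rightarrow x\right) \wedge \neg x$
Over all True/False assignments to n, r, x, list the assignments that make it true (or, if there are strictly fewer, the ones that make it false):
is never true.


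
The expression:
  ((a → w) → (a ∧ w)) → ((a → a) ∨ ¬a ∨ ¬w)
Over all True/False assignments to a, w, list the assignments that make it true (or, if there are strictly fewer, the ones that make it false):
is always true.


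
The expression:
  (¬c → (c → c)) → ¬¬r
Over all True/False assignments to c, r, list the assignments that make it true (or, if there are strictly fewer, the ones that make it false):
is true only for:
  c=False, r=True;
  c=True, r=True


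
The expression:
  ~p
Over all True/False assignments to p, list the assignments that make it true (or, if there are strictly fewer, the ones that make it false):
is true only for:
  p=False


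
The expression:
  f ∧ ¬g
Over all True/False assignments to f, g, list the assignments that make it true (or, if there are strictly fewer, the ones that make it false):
is true only for:
  f=True, g=False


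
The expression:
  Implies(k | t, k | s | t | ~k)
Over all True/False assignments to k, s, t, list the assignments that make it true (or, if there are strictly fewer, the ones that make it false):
is always true.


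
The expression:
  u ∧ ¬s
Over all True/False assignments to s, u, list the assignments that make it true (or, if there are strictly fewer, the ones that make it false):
is true only for:
  s=False, u=True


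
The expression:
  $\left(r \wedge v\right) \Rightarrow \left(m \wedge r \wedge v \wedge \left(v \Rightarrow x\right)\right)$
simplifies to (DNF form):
$\left(m \wedge x\right) \vee \neg r \vee \neg v$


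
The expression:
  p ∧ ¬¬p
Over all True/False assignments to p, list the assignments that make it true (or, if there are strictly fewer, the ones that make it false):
is true only for:
  p=True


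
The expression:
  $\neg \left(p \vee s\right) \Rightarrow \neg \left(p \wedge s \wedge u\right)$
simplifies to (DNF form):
$\text{True}$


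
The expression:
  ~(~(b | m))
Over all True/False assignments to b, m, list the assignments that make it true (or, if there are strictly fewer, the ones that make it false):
is false only for:
  b=False, m=False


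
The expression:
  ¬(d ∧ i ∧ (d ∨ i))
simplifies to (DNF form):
¬d ∨ ¬i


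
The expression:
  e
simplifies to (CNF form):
e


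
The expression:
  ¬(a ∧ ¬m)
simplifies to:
m ∨ ¬a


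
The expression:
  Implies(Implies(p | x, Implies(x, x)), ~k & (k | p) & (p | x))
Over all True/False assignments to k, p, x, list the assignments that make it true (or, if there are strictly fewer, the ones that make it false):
is true only for:
  k=False, p=True, x=False;
  k=False, p=True, x=True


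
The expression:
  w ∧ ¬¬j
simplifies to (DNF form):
j ∧ w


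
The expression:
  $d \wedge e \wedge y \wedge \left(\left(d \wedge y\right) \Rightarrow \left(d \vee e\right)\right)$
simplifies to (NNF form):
$d \wedge e \wedge y$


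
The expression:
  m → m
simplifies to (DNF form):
True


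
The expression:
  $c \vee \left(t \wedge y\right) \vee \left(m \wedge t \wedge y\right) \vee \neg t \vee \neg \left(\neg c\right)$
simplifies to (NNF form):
$c \vee y \vee \neg t$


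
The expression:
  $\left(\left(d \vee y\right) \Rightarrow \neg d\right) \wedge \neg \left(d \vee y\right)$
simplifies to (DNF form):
$\neg d \wedge \neg y$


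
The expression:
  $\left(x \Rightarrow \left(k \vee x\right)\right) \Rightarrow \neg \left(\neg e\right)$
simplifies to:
$e$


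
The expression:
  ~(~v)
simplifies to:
v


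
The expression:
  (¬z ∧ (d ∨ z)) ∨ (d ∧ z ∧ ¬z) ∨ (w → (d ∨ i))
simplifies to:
d ∨ i ∨ ¬w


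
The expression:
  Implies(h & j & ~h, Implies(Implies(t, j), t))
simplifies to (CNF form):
True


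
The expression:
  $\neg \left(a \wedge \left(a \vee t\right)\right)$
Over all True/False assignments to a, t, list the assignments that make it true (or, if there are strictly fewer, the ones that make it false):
is true only for:
  a=False, t=False;
  a=False, t=True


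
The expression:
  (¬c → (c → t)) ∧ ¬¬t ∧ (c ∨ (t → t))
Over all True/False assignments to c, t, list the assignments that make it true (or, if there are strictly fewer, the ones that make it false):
is true only for:
  c=False, t=True;
  c=True, t=True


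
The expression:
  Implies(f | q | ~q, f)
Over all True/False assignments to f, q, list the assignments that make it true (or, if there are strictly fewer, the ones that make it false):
is true only for:
  f=True, q=False;
  f=True, q=True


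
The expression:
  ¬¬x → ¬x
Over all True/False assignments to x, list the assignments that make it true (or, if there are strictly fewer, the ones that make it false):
is true only for:
  x=False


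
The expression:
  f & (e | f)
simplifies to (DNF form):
f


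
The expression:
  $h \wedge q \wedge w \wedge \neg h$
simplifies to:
$\text{False}$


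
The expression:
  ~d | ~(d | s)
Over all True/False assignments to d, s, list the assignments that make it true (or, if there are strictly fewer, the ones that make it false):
is true only for:
  d=False, s=False;
  d=False, s=True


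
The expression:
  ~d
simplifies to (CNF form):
~d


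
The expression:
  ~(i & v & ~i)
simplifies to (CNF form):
True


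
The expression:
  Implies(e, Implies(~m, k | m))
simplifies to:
k | m | ~e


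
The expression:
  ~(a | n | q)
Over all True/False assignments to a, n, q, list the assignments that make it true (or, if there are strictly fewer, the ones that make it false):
is true only for:
  a=False, n=False, q=False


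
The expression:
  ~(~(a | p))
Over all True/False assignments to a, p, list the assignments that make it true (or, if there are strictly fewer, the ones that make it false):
is false only for:
  a=False, p=False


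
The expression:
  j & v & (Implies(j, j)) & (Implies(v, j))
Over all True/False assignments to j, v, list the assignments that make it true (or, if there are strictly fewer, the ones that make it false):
is true only for:
  j=True, v=True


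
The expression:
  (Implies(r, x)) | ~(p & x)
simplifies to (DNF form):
True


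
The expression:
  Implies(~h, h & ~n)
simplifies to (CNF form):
h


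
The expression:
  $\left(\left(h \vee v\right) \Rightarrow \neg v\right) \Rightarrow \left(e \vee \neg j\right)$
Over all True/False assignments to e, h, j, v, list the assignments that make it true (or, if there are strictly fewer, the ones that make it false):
is false only for:
  e=False, h=False, j=True, v=False;
  e=False, h=True, j=True, v=False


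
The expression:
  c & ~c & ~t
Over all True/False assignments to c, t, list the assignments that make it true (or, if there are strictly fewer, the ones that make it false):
is never true.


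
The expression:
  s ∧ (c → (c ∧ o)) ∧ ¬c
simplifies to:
s ∧ ¬c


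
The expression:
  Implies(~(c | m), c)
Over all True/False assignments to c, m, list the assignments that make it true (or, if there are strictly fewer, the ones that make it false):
is false only for:
  c=False, m=False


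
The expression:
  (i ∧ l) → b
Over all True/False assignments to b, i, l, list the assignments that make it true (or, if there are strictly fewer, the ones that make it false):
is false only for:
  b=False, i=True, l=True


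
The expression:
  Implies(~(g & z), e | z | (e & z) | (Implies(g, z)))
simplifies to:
e | z | ~g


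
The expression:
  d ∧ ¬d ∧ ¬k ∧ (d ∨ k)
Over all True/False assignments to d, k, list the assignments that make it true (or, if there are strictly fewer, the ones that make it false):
is never true.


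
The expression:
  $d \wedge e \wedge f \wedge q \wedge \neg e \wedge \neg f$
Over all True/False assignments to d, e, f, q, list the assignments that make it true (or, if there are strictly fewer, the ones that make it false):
is never true.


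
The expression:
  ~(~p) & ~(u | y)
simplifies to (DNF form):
p & ~u & ~y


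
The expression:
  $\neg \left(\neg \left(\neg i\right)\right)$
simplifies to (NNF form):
$\neg i$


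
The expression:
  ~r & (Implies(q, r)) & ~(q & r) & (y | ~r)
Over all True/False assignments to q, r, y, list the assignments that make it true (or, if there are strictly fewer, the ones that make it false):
is true only for:
  q=False, r=False, y=False;
  q=False, r=False, y=True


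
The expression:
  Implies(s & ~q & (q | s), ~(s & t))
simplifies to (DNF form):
q | ~s | ~t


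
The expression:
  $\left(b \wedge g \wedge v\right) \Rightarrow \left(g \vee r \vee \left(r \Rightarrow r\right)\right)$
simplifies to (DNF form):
$\text{True}$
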